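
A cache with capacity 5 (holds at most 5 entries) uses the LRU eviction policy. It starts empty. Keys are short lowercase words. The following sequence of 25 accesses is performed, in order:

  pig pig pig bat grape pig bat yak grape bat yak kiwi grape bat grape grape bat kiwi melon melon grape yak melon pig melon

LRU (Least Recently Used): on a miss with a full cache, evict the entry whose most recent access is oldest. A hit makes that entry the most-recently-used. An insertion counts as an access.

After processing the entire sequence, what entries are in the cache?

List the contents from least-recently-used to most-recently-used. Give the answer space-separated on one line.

Answer: kiwi grape yak pig melon

Derivation:
LRU simulation (capacity=5):
  1. access pig: MISS. Cache (LRU->MRU): [pig]
  2. access pig: HIT. Cache (LRU->MRU): [pig]
  3. access pig: HIT. Cache (LRU->MRU): [pig]
  4. access bat: MISS. Cache (LRU->MRU): [pig bat]
  5. access grape: MISS. Cache (LRU->MRU): [pig bat grape]
  6. access pig: HIT. Cache (LRU->MRU): [bat grape pig]
  7. access bat: HIT. Cache (LRU->MRU): [grape pig bat]
  8. access yak: MISS. Cache (LRU->MRU): [grape pig bat yak]
  9. access grape: HIT. Cache (LRU->MRU): [pig bat yak grape]
  10. access bat: HIT. Cache (LRU->MRU): [pig yak grape bat]
  11. access yak: HIT. Cache (LRU->MRU): [pig grape bat yak]
  12. access kiwi: MISS. Cache (LRU->MRU): [pig grape bat yak kiwi]
  13. access grape: HIT. Cache (LRU->MRU): [pig bat yak kiwi grape]
  14. access bat: HIT. Cache (LRU->MRU): [pig yak kiwi grape bat]
  15. access grape: HIT. Cache (LRU->MRU): [pig yak kiwi bat grape]
  16. access grape: HIT. Cache (LRU->MRU): [pig yak kiwi bat grape]
  17. access bat: HIT. Cache (LRU->MRU): [pig yak kiwi grape bat]
  18. access kiwi: HIT. Cache (LRU->MRU): [pig yak grape bat kiwi]
  19. access melon: MISS, evict pig. Cache (LRU->MRU): [yak grape bat kiwi melon]
  20. access melon: HIT. Cache (LRU->MRU): [yak grape bat kiwi melon]
  21. access grape: HIT. Cache (LRU->MRU): [yak bat kiwi melon grape]
  22. access yak: HIT. Cache (LRU->MRU): [bat kiwi melon grape yak]
  23. access melon: HIT. Cache (LRU->MRU): [bat kiwi grape yak melon]
  24. access pig: MISS, evict bat. Cache (LRU->MRU): [kiwi grape yak melon pig]
  25. access melon: HIT. Cache (LRU->MRU): [kiwi grape yak pig melon]
Total: 18 hits, 7 misses, 2 evictions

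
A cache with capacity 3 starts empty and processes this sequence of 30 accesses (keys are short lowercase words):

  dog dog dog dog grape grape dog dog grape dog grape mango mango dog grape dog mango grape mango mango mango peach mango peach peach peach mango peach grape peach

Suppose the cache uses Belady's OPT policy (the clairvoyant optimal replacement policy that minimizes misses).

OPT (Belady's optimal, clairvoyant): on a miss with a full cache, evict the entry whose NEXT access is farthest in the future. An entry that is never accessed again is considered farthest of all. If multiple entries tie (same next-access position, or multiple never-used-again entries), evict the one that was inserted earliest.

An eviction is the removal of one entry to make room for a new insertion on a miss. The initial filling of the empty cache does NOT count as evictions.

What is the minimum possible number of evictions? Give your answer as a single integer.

OPT (Belady) simulation (capacity=3):
  1. access dog: MISS. Cache: [dog]
  2. access dog: HIT. Next use of dog: step 3. Cache: [dog]
  3. access dog: HIT. Next use of dog: step 4. Cache: [dog]
  4. access dog: HIT. Next use of dog: step 7. Cache: [dog]
  5. access grape: MISS. Cache: [dog grape]
  6. access grape: HIT. Next use of grape: step 9. Cache: [dog grape]
  7. access dog: HIT. Next use of dog: step 8. Cache: [dog grape]
  8. access dog: HIT. Next use of dog: step 10. Cache: [dog grape]
  9. access grape: HIT. Next use of grape: step 11. Cache: [dog grape]
  10. access dog: HIT. Next use of dog: step 14. Cache: [dog grape]
  11. access grape: HIT. Next use of grape: step 15. Cache: [dog grape]
  12. access mango: MISS. Cache: [dog grape mango]
  13. access mango: HIT. Next use of mango: step 17. Cache: [dog grape mango]
  14. access dog: HIT. Next use of dog: step 16. Cache: [dog grape mango]
  15. access grape: HIT. Next use of grape: step 18. Cache: [dog grape mango]
  16. access dog: HIT. Next use of dog: never. Cache: [dog grape mango]
  17. access mango: HIT. Next use of mango: step 19. Cache: [dog grape mango]
  18. access grape: HIT. Next use of grape: step 29. Cache: [dog grape mango]
  19. access mango: HIT. Next use of mango: step 20. Cache: [dog grape mango]
  20. access mango: HIT. Next use of mango: step 21. Cache: [dog grape mango]
  21. access mango: HIT. Next use of mango: step 23. Cache: [dog grape mango]
  22. access peach: MISS, evict dog (next use: never). Cache: [grape mango peach]
  23. access mango: HIT. Next use of mango: step 27. Cache: [grape mango peach]
  24. access peach: HIT. Next use of peach: step 25. Cache: [grape mango peach]
  25. access peach: HIT. Next use of peach: step 26. Cache: [grape mango peach]
  26. access peach: HIT. Next use of peach: step 28. Cache: [grape mango peach]
  27. access mango: HIT. Next use of mango: never. Cache: [grape mango peach]
  28. access peach: HIT. Next use of peach: step 30. Cache: [grape mango peach]
  29. access grape: HIT. Next use of grape: never. Cache: [grape mango peach]
  30. access peach: HIT. Next use of peach: never. Cache: [grape mango peach]
Total: 26 hits, 4 misses, 1 evictions

Answer: 1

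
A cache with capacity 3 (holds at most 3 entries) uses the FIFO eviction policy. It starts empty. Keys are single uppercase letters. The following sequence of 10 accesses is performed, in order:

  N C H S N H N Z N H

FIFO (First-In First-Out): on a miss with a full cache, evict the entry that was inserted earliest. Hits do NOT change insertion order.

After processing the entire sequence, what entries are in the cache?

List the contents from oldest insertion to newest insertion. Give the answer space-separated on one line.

Answer: N Z H

Derivation:
FIFO simulation (capacity=3):
  1. access N: MISS. Cache (old->new): [N]
  2. access C: MISS. Cache (old->new): [N C]
  3. access H: MISS. Cache (old->new): [N C H]
  4. access S: MISS, evict N. Cache (old->new): [C H S]
  5. access N: MISS, evict C. Cache (old->new): [H S N]
  6. access H: HIT. Cache (old->new): [H S N]
  7. access N: HIT. Cache (old->new): [H S N]
  8. access Z: MISS, evict H. Cache (old->new): [S N Z]
  9. access N: HIT. Cache (old->new): [S N Z]
  10. access H: MISS, evict S. Cache (old->new): [N Z H]
Total: 3 hits, 7 misses, 4 evictions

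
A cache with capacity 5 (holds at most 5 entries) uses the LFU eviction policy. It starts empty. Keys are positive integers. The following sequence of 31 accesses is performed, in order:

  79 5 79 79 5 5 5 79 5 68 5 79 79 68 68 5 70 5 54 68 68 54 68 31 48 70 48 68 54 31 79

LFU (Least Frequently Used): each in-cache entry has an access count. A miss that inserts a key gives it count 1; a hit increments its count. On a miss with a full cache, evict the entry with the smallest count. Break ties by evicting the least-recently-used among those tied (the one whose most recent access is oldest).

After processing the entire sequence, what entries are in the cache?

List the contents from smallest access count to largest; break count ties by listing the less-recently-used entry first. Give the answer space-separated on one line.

Answer: 31 54 68 79 5

Derivation:
LFU simulation (capacity=5):
  1. access 79: MISS. Cache: [79(c=1)]
  2. access 5: MISS. Cache: [79(c=1) 5(c=1)]
  3. access 79: HIT, count now 2. Cache: [5(c=1) 79(c=2)]
  4. access 79: HIT, count now 3. Cache: [5(c=1) 79(c=3)]
  5. access 5: HIT, count now 2. Cache: [5(c=2) 79(c=3)]
  6. access 5: HIT, count now 3. Cache: [79(c=3) 5(c=3)]
  7. access 5: HIT, count now 4. Cache: [79(c=3) 5(c=4)]
  8. access 79: HIT, count now 4. Cache: [5(c=4) 79(c=4)]
  9. access 5: HIT, count now 5. Cache: [79(c=4) 5(c=5)]
  10. access 68: MISS. Cache: [68(c=1) 79(c=4) 5(c=5)]
  11. access 5: HIT, count now 6. Cache: [68(c=1) 79(c=4) 5(c=6)]
  12. access 79: HIT, count now 5. Cache: [68(c=1) 79(c=5) 5(c=6)]
  13. access 79: HIT, count now 6. Cache: [68(c=1) 5(c=6) 79(c=6)]
  14. access 68: HIT, count now 2. Cache: [68(c=2) 5(c=6) 79(c=6)]
  15. access 68: HIT, count now 3. Cache: [68(c=3) 5(c=6) 79(c=6)]
  16. access 5: HIT, count now 7. Cache: [68(c=3) 79(c=6) 5(c=7)]
  17. access 70: MISS. Cache: [70(c=1) 68(c=3) 79(c=6) 5(c=7)]
  18. access 5: HIT, count now 8. Cache: [70(c=1) 68(c=3) 79(c=6) 5(c=8)]
  19. access 54: MISS. Cache: [70(c=1) 54(c=1) 68(c=3) 79(c=6) 5(c=8)]
  20. access 68: HIT, count now 4. Cache: [70(c=1) 54(c=1) 68(c=4) 79(c=6) 5(c=8)]
  21. access 68: HIT, count now 5. Cache: [70(c=1) 54(c=1) 68(c=5) 79(c=6) 5(c=8)]
  22. access 54: HIT, count now 2. Cache: [70(c=1) 54(c=2) 68(c=5) 79(c=6) 5(c=8)]
  23. access 68: HIT, count now 6. Cache: [70(c=1) 54(c=2) 79(c=6) 68(c=6) 5(c=8)]
  24. access 31: MISS, evict 70(c=1). Cache: [31(c=1) 54(c=2) 79(c=6) 68(c=6) 5(c=8)]
  25. access 48: MISS, evict 31(c=1). Cache: [48(c=1) 54(c=2) 79(c=6) 68(c=6) 5(c=8)]
  26. access 70: MISS, evict 48(c=1). Cache: [70(c=1) 54(c=2) 79(c=6) 68(c=6) 5(c=8)]
  27. access 48: MISS, evict 70(c=1). Cache: [48(c=1) 54(c=2) 79(c=6) 68(c=6) 5(c=8)]
  28. access 68: HIT, count now 7. Cache: [48(c=1) 54(c=2) 79(c=6) 68(c=7) 5(c=8)]
  29. access 54: HIT, count now 3. Cache: [48(c=1) 54(c=3) 79(c=6) 68(c=7) 5(c=8)]
  30. access 31: MISS, evict 48(c=1). Cache: [31(c=1) 54(c=3) 79(c=6) 68(c=7) 5(c=8)]
  31. access 79: HIT, count now 7. Cache: [31(c=1) 54(c=3) 68(c=7) 79(c=7) 5(c=8)]
Total: 21 hits, 10 misses, 5 evictions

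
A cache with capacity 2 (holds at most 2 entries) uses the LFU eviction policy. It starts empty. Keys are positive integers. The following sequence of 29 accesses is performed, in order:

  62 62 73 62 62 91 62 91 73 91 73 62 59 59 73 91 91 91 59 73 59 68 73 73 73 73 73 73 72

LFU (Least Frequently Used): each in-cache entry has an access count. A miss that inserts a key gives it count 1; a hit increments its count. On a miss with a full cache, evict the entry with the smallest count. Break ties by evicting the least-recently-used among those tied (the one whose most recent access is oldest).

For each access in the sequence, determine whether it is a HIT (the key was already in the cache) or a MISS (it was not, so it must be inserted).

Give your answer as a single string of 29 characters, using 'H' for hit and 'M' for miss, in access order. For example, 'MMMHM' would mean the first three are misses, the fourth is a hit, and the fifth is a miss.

LFU simulation (capacity=2):
  1. access 62: MISS. Cache: [62(c=1)]
  2. access 62: HIT, count now 2. Cache: [62(c=2)]
  3. access 73: MISS. Cache: [73(c=1) 62(c=2)]
  4. access 62: HIT, count now 3. Cache: [73(c=1) 62(c=3)]
  5. access 62: HIT, count now 4. Cache: [73(c=1) 62(c=4)]
  6. access 91: MISS, evict 73(c=1). Cache: [91(c=1) 62(c=4)]
  7. access 62: HIT, count now 5. Cache: [91(c=1) 62(c=5)]
  8. access 91: HIT, count now 2. Cache: [91(c=2) 62(c=5)]
  9. access 73: MISS, evict 91(c=2). Cache: [73(c=1) 62(c=5)]
  10. access 91: MISS, evict 73(c=1). Cache: [91(c=1) 62(c=5)]
  11. access 73: MISS, evict 91(c=1). Cache: [73(c=1) 62(c=5)]
  12. access 62: HIT, count now 6. Cache: [73(c=1) 62(c=6)]
  13. access 59: MISS, evict 73(c=1). Cache: [59(c=1) 62(c=6)]
  14. access 59: HIT, count now 2. Cache: [59(c=2) 62(c=6)]
  15. access 73: MISS, evict 59(c=2). Cache: [73(c=1) 62(c=6)]
  16. access 91: MISS, evict 73(c=1). Cache: [91(c=1) 62(c=6)]
  17. access 91: HIT, count now 2. Cache: [91(c=2) 62(c=6)]
  18. access 91: HIT, count now 3. Cache: [91(c=3) 62(c=6)]
  19. access 59: MISS, evict 91(c=3). Cache: [59(c=1) 62(c=6)]
  20. access 73: MISS, evict 59(c=1). Cache: [73(c=1) 62(c=6)]
  21. access 59: MISS, evict 73(c=1). Cache: [59(c=1) 62(c=6)]
  22. access 68: MISS, evict 59(c=1). Cache: [68(c=1) 62(c=6)]
  23. access 73: MISS, evict 68(c=1). Cache: [73(c=1) 62(c=6)]
  24. access 73: HIT, count now 2. Cache: [73(c=2) 62(c=6)]
  25. access 73: HIT, count now 3. Cache: [73(c=3) 62(c=6)]
  26. access 73: HIT, count now 4. Cache: [73(c=4) 62(c=6)]
  27. access 73: HIT, count now 5. Cache: [73(c=5) 62(c=6)]
  28. access 73: HIT, count now 6. Cache: [62(c=6) 73(c=6)]
  29. access 72: MISS, evict 62(c=6). Cache: [72(c=1) 73(c=6)]
Total: 14 hits, 15 misses, 13 evictions

Answer: MHMHHMHHMMMHMHMMHHMMMMMHHHHHM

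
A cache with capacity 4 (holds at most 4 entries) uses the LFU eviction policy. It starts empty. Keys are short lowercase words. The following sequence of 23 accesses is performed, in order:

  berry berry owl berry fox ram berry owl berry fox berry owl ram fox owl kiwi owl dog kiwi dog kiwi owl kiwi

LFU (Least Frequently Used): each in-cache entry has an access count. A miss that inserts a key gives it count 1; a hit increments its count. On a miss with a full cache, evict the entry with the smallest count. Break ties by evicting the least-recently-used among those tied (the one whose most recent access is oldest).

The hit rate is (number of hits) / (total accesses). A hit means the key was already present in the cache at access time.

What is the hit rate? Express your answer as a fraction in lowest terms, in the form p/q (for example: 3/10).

Answer: 14/23

Derivation:
LFU simulation (capacity=4):
  1. access berry: MISS. Cache: [berry(c=1)]
  2. access berry: HIT, count now 2. Cache: [berry(c=2)]
  3. access owl: MISS. Cache: [owl(c=1) berry(c=2)]
  4. access berry: HIT, count now 3. Cache: [owl(c=1) berry(c=3)]
  5. access fox: MISS. Cache: [owl(c=1) fox(c=1) berry(c=3)]
  6. access ram: MISS. Cache: [owl(c=1) fox(c=1) ram(c=1) berry(c=3)]
  7. access berry: HIT, count now 4. Cache: [owl(c=1) fox(c=1) ram(c=1) berry(c=4)]
  8. access owl: HIT, count now 2. Cache: [fox(c=1) ram(c=1) owl(c=2) berry(c=4)]
  9. access berry: HIT, count now 5. Cache: [fox(c=1) ram(c=1) owl(c=2) berry(c=5)]
  10. access fox: HIT, count now 2. Cache: [ram(c=1) owl(c=2) fox(c=2) berry(c=5)]
  11. access berry: HIT, count now 6. Cache: [ram(c=1) owl(c=2) fox(c=2) berry(c=6)]
  12. access owl: HIT, count now 3. Cache: [ram(c=1) fox(c=2) owl(c=3) berry(c=6)]
  13. access ram: HIT, count now 2. Cache: [fox(c=2) ram(c=2) owl(c=3) berry(c=6)]
  14. access fox: HIT, count now 3. Cache: [ram(c=2) owl(c=3) fox(c=3) berry(c=6)]
  15. access owl: HIT, count now 4. Cache: [ram(c=2) fox(c=3) owl(c=4) berry(c=6)]
  16. access kiwi: MISS, evict ram(c=2). Cache: [kiwi(c=1) fox(c=3) owl(c=4) berry(c=6)]
  17. access owl: HIT, count now 5. Cache: [kiwi(c=1) fox(c=3) owl(c=5) berry(c=6)]
  18. access dog: MISS, evict kiwi(c=1). Cache: [dog(c=1) fox(c=3) owl(c=5) berry(c=6)]
  19. access kiwi: MISS, evict dog(c=1). Cache: [kiwi(c=1) fox(c=3) owl(c=5) berry(c=6)]
  20. access dog: MISS, evict kiwi(c=1). Cache: [dog(c=1) fox(c=3) owl(c=5) berry(c=6)]
  21. access kiwi: MISS, evict dog(c=1). Cache: [kiwi(c=1) fox(c=3) owl(c=5) berry(c=6)]
  22. access owl: HIT, count now 6. Cache: [kiwi(c=1) fox(c=3) berry(c=6) owl(c=6)]
  23. access kiwi: HIT, count now 2. Cache: [kiwi(c=2) fox(c=3) berry(c=6) owl(c=6)]
Total: 14 hits, 9 misses, 5 evictions

Hit rate = 14/23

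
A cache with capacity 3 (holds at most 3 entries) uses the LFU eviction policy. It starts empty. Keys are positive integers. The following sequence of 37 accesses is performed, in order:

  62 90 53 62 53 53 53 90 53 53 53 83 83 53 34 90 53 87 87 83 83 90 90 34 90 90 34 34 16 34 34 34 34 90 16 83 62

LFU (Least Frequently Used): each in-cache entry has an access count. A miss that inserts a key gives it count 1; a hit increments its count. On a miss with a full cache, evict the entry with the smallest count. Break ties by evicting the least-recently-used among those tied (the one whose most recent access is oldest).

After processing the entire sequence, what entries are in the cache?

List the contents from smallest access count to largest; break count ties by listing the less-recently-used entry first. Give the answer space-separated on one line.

Answer: 62 34 53

Derivation:
LFU simulation (capacity=3):
  1. access 62: MISS. Cache: [62(c=1)]
  2. access 90: MISS. Cache: [62(c=1) 90(c=1)]
  3. access 53: MISS. Cache: [62(c=1) 90(c=1) 53(c=1)]
  4. access 62: HIT, count now 2. Cache: [90(c=1) 53(c=1) 62(c=2)]
  5. access 53: HIT, count now 2. Cache: [90(c=1) 62(c=2) 53(c=2)]
  6. access 53: HIT, count now 3. Cache: [90(c=1) 62(c=2) 53(c=3)]
  7. access 53: HIT, count now 4. Cache: [90(c=1) 62(c=2) 53(c=4)]
  8. access 90: HIT, count now 2. Cache: [62(c=2) 90(c=2) 53(c=4)]
  9. access 53: HIT, count now 5. Cache: [62(c=2) 90(c=2) 53(c=5)]
  10. access 53: HIT, count now 6. Cache: [62(c=2) 90(c=2) 53(c=6)]
  11. access 53: HIT, count now 7. Cache: [62(c=2) 90(c=2) 53(c=7)]
  12. access 83: MISS, evict 62(c=2). Cache: [83(c=1) 90(c=2) 53(c=7)]
  13. access 83: HIT, count now 2. Cache: [90(c=2) 83(c=2) 53(c=7)]
  14. access 53: HIT, count now 8. Cache: [90(c=2) 83(c=2) 53(c=8)]
  15. access 34: MISS, evict 90(c=2). Cache: [34(c=1) 83(c=2) 53(c=8)]
  16. access 90: MISS, evict 34(c=1). Cache: [90(c=1) 83(c=2) 53(c=8)]
  17. access 53: HIT, count now 9. Cache: [90(c=1) 83(c=2) 53(c=9)]
  18. access 87: MISS, evict 90(c=1). Cache: [87(c=1) 83(c=2) 53(c=9)]
  19. access 87: HIT, count now 2. Cache: [83(c=2) 87(c=2) 53(c=9)]
  20. access 83: HIT, count now 3. Cache: [87(c=2) 83(c=3) 53(c=9)]
  21. access 83: HIT, count now 4. Cache: [87(c=2) 83(c=4) 53(c=9)]
  22. access 90: MISS, evict 87(c=2). Cache: [90(c=1) 83(c=4) 53(c=9)]
  23. access 90: HIT, count now 2. Cache: [90(c=2) 83(c=4) 53(c=9)]
  24. access 34: MISS, evict 90(c=2). Cache: [34(c=1) 83(c=4) 53(c=9)]
  25. access 90: MISS, evict 34(c=1). Cache: [90(c=1) 83(c=4) 53(c=9)]
  26. access 90: HIT, count now 2. Cache: [90(c=2) 83(c=4) 53(c=9)]
  27. access 34: MISS, evict 90(c=2). Cache: [34(c=1) 83(c=4) 53(c=9)]
  28. access 34: HIT, count now 2. Cache: [34(c=2) 83(c=4) 53(c=9)]
  29. access 16: MISS, evict 34(c=2). Cache: [16(c=1) 83(c=4) 53(c=9)]
  30. access 34: MISS, evict 16(c=1). Cache: [34(c=1) 83(c=4) 53(c=9)]
  31. access 34: HIT, count now 2. Cache: [34(c=2) 83(c=4) 53(c=9)]
  32. access 34: HIT, count now 3. Cache: [34(c=3) 83(c=4) 53(c=9)]
  33. access 34: HIT, count now 4. Cache: [83(c=4) 34(c=4) 53(c=9)]
  34. access 90: MISS, evict 83(c=4). Cache: [90(c=1) 34(c=4) 53(c=9)]
  35. access 16: MISS, evict 90(c=1). Cache: [16(c=1) 34(c=4) 53(c=9)]
  36. access 83: MISS, evict 16(c=1). Cache: [83(c=1) 34(c=4) 53(c=9)]
  37. access 62: MISS, evict 83(c=1). Cache: [62(c=1) 34(c=4) 53(c=9)]
Total: 20 hits, 17 misses, 14 evictions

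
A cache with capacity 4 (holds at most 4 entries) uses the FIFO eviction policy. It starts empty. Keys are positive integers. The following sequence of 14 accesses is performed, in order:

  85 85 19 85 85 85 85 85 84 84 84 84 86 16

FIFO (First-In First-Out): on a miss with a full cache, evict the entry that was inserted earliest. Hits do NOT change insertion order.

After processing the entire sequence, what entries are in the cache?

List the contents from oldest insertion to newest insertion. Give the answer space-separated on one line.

FIFO simulation (capacity=4):
  1. access 85: MISS. Cache (old->new): [85]
  2. access 85: HIT. Cache (old->new): [85]
  3. access 19: MISS. Cache (old->new): [85 19]
  4. access 85: HIT. Cache (old->new): [85 19]
  5. access 85: HIT. Cache (old->new): [85 19]
  6. access 85: HIT. Cache (old->new): [85 19]
  7. access 85: HIT. Cache (old->new): [85 19]
  8. access 85: HIT. Cache (old->new): [85 19]
  9. access 84: MISS. Cache (old->new): [85 19 84]
  10. access 84: HIT. Cache (old->new): [85 19 84]
  11. access 84: HIT. Cache (old->new): [85 19 84]
  12. access 84: HIT. Cache (old->new): [85 19 84]
  13. access 86: MISS. Cache (old->new): [85 19 84 86]
  14. access 16: MISS, evict 85. Cache (old->new): [19 84 86 16]
Total: 9 hits, 5 misses, 1 evictions

Answer: 19 84 86 16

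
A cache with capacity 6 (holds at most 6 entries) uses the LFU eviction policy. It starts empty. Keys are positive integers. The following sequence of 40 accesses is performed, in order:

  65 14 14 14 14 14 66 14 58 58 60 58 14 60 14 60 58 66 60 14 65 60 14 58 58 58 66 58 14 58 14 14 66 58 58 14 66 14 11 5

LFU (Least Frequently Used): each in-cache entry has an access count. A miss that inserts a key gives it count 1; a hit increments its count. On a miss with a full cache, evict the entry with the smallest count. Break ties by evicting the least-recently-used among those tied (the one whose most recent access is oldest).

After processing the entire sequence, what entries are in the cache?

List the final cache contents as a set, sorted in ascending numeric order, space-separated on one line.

Answer: 5 14 58 60 65 66

Derivation:
LFU simulation (capacity=6):
  1. access 65: MISS. Cache: [65(c=1)]
  2. access 14: MISS. Cache: [65(c=1) 14(c=1)]
  3. access 14: HIT, count now 2. Cache: [65(c=1) 14(c=2)]
  4. access 14: HIT, count now 3. Cache: [65(c=1) 14(c=3)]
  5. access 14: HIT, count now 4. Cache: [65(c=1) 14(c=4)]
  6. access 14: HIT, count now 5. Cache: [65(c=1) 14(c=5)]
  7. access 66: MISS. Cache: [65(c=1) 66(c=1) 14(c=5)]
  8. access 14: HIT, count now 6. Cache: [65(c=1) 66(c=1) 14(c=6)]
  9. access 58: MISS. Cache: [65(c=1) 66(c=1) 58(c=1) 14(c=6)]
  10. access 58: HIT, count now 2. Cache: [65(c=1) 66(c=1) 58(c=2) 14(c=6)]
  11. access 60: MISS. Cache: [65(c=1) 66(c=1) 60(c=1) 58(c=2) 14(c=6)]
  12. access 58: HIT, count now 3. Cache: [65(c=1) 66(c=1) 60(c=1) 58(c=3) 14(c=6)]
  13. access 14: HIT, count now 7. Cache: [65(c=1) 66(c=1) 60(c=1) 58(c=3) 14(c=7)]
  14. access 60: HIT, count now 2. Cache: [65(c=1) 66(c=1) 60(c=2) 58(c=3) 14(c=7)]
  15. access 14: HIT, count now 8. Cache: [65(c=1) 66(c=1) 60(c=2) 58(c=3) 14(c=8)]
  16. access 60: HIT, count now 3. Cache: [65(c=1) 66(c=1) 58(c=3) 60(c=3) 14(c=8)]
  17. access 58: HIT, count now 4. Cache: [65(c=1) 66(c=1) 60(c=3) 58(c=4) 14(c=8)]
  18. access 66: HIT, count now 2. Cache: [65(c=1) 66(c=2) 60(c=3) 58(c=4) 14(c=8)]
  19. access 60: HIT, count now 4. Cache: [65(c=1) 66(c=2) 58(c=4) 60(c=4) 14(c=8)]
  20. access 14: HIT, count now 9. Cache: [65(c=1) 66(c=2) 58(c=4) 60(c=4) 14(c=9)]
  21. access 65: HIT, count now 2. Cache: [66(c=2) 65(c=2) 58(c=4) 60(c=4) 14(c=9)]
  22. access 60: HIT, count now 5. Cache: [66(c=2) 65(c=2) 58(c=4) 60(c=5) 14(c=9)]
  23. access 14: HIT, count now 10. Cache: [66(c=2) 65(c=2) 58(c=4) 60(c=5) 14(c=10)]
  24. access 58: HIT, count now 5. Cache: [66(c=2) 65(c=2) 60(c=5) 58(c=5) 14(c=10)]
  25. access 58: HIT, count now 6. Cache: [66(c=2) 65(c=2) 60(c=5) 58(c=6) 14(c=10)]
  26. access 58: HIT, count now 7. Cache: [66(c=2) 65(c=2) 60(c=5) 58(c=7) 14(c=10)]
  27. access 66: HIT, count now 3. Cache: [65(c=2) 66(c=3) 60(c=5) 58(c=7) 14(c=10)]
  28. access 58: HIT, count now 8. Cache: [65(c=2) 66(c=3) 60(c=5) 58(c=8) 14(c=10)]
  29. access 14: HIT, count now 11. Cache: [65(c=2) 66(c=3) 60(c=5) 58(c=8) 14(c=11)]
  30. access 58: HIT, count now 9. Cache: [65(c=2) 66(c=3) 60(c=5) 58(c=9) 14(c=11)]
  31. access 14: HIT, count now 12. Cache: [65(c=2) 66(c=3) 60(c=5) 58(c=9) 14(c=12)]
  32. access 14: HIT, count now 13. Cache: [65(c=2) 66(c=3) 60(c=5) 58(c=9) 14(c=13)]
  33. access 66: HIT, count now 4. Cache: [65(c=2) 66(c=4) 60(c=5) 58(c=9) 14(c=13)]
  34. access 58: HIT, count now 10. Cache: [65(c=2) 66(c=4) 60(c=5) 58(c=10) 14(c=13)]
  35. access 58: HIT, count now 11. Cache: [65(c=2) 66(c=4) 60(c=5) 58(c=11) 14(c=13)]
  36. access 14: HIT, count now 14. Cache: [65(c=2) 66(c=4) 60(c=5) 58(c=11) 14(c=14)]
  37. access 66: HIT, count now 5. Cache: [65(c=2) 60(c=5) 66(c=5) 58(c=11) 14(c=14)]
  38. access 14: HIT, count now 15. Cache: [65(c=2) 60(c=5) 66(c=5) 58(c=11) 14(c=15)]
  39. access 11: MISS. Cache: [11(c=1) 65(c=2) 60(c=5) 66(c=5) 58(c=11) 14(c=15)]
  40. access 5: MISS, evict 11(c=1). Cache: [5(c=1) 65(c=2) 60(c=5) 66(c=5) 58(c=11) 14(c=15)]
Total: 33 hits, 7 misses, 1 evictions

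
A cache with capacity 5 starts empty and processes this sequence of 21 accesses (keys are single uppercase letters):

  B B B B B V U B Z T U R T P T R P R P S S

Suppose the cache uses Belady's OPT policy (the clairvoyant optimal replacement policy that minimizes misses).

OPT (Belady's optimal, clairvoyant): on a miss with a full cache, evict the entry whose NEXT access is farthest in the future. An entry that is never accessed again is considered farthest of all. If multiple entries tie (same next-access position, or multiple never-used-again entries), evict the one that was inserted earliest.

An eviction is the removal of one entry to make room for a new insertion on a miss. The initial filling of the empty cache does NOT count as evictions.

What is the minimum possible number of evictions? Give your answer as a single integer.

Answer: 3

Derivation:
OPT (Belady) simulation (capacity=5):
  1. access B: MISS. Cache: [B]
  2. access B: HIT. Next use of B: step 3. Cache: [B]
  3. access B: HIT. Next use of B: step 4. Cache: [B]
  4. access B: HIT. Next use of B: step 5. Cache: [B]
  5. access B: HIT. Next use of B: step 8. Cache: [B]
  6. access V: MISS. Cache: [B V]
  7. access U: MISS. Cache: [B V U]
  8. access B: HIT. Next use of B: never. Cache: [B V U]
  9. access Z: MISS. Cache: [B V U Z]
  10. access T: MISS. Cache: [B V U Z T]
  11. access U: HIT. Next use of U: never. Cache: [B V U Z T]
  12. access R: MISS, evict B (next use: never). Cache: [V U Z T R]
  13. access T: HIT. Next use of T: step 15. Cache: [V U Z T R]
  14. access P: MISS, evict V (next use: never). Cache: [U Z T R P]
  15. access T: HIT. Next use of T: never. Cache: [U Z T R P]
  16. access R: HIT. Next use of R: step 18. Cache: [U Z T R P]
  17. access P: HIT. Next use of P: step 19. Cache: [U Z T R P]
  18. access R: HIT. Next use of R: never. Cache: [U Z T R P]
  19. access P: HIT. Next use of P: never. Cache: [U Z T R P]
  20. access S: MISS, evict U (next use: never). Cache: [Z T R P S]
  21. access S: HIT. Next use of S: never. Cache: [Z T R P S]
Total: 13 hits, 8 misses, 3 evictions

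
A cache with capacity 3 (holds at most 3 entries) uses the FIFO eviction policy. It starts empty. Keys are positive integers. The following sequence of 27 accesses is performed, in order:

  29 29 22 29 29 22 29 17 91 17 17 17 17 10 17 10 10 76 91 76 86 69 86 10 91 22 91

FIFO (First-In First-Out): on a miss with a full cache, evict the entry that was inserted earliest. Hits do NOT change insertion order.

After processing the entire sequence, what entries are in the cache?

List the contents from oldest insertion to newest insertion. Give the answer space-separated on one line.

Answer: 10 91 22

Derivation:
FIFO simulation (capacity=3):
  1. access 29: MISS. Cache (old->new): [29]
  2. access 29: HIT. Cache (old->new): [29]
  3. access 22: MISS. Cache (old->new): [29 22]
  4. access 29: HIT. Cache (old->new): [29 22]
  5. access 29: HIT. Cache (old->new): [29 22]
  6. access 22: HIT. Cache (old->new): [29 22]
  7. access 29: HIT. Cache (old->new): [29 22]
  8. access 17: MISS. Cache (old->new): [29 22 17]
  9. access 91: MISS, evict 29. Cache (old->new): [22 17 91]
  10. access 17: HIT. Cache (old->new): [22 17 91]
  11. access 17: HIT. Cache (old->new): [22 17 91]
  12. access 17: HIT. Cache (old->new): [22 17 91]
  13. access 17: HIT. Cache (old->new): [22 17 91]
  14. access 10: MISS, evict 22. Cache (old->new): [17 91 10]
  15. access 17: HIT. Cache (old->new): [17 91 10]
  16. access 10: HIT. Cache (old->new): [17 91 10]
  17. access 10: HIT. Cache (old->new): [17 91 10]
  18. access 76: MISS, evict 17. Cache (old->new): [91 10 76]
  19. access 91: HIT. Cache (old->new): [91 10 76]
  20. access 76: HIT. Cache (old->new): [91 10 76]
  21. access 86: MISS, evict 91. Cache (old->new): [10 76 86]
  22. access 69: MISS, evict 10. Cache (old->new): [76 86 69]
  23. access 86: HIT. Cache (old->new): [76 86 69]
  24. access 10: MISS, evict 76. Cache (old->new): [86 69 10]
  25. access 91: MISS, evict 86. Cache (old->new): [69 10 91]
  26. access 22: MISS, evict 69. Cache (old->new): [10 91 22]
  27. access 91: HIT. Cache (old->new): [10 91 22]
Total: 16 hits, 11 misses, 8 evictions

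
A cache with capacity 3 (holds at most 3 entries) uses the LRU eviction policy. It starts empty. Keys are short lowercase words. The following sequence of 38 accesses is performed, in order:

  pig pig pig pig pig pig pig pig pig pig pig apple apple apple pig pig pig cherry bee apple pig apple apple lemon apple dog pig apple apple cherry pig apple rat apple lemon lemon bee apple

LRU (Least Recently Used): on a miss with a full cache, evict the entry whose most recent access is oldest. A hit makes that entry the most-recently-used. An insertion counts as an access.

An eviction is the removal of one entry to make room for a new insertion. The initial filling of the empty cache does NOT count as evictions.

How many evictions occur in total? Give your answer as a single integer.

LRU simulation (capacity=3):
  1. access pig: MISS. Cache (LRU->MRU): [pig]
  2. access pig: HIT. Cache (LRU->MRU): [pig]
  3. access pig: HIT. Cache (LRU->MRU): [pig]
  4. access pig: HIT. Cache (LRU->MRU): [pig]
  5. access pig: HIT. Cache (LRU->MRU): [pig]
  6. access pig: HIT. Cache (LRU->MRU): [pig]
  7. access pig: HIT. Cache (LRU->MRU): [pig]
  8. access pig: HIT. Cache (LRU->MRU): [pig]
  9. access pig: HIT. Cache (LRU->MRU): [pig]
  10. access pig: HIT. Cache (LRU->MRU): [pig]
  11. access pig: HIT. Cache (LRU->MRU): [pig]
  12. access apple: MISS. Cache (LRU->MRU): [pig apple]
  13. access apple: HIT. Cache (LRU->MRU): [pig apple]
  14. access apple: HIT. Cache (LRU->MRU): [pig apple]
  15. access pig: HIT. Cache (LRU->MRU): [apple pig]
  16. access pig: HIT. Cache (LRU->MRU): [apple pig]
  17. access pig: HIT. Cache (LRU->MRU): [apple pig]
  18. access cherry: MISS. Cache (LRU->MRU): [apple pig cherry]
  19. access bee: MISS, evict apple. Cache (LRU->MRU): [pig cherry bee]
  20. access apple: MISS, evict pig. Cache (LRU->MRU): [cherry bee apple]
  21. access pig: MISS, evict cherry. Cache (LRU->MRU): [bee apple pig]
  22. access apple: HIT. Cache (LRU->MRU): [bee pig apple]
  23. access apple: HIT. Cache (LRU->MRU): [bee pig apple]
  24. access lemon: MISS, evict bee. Cache (LRU->MRU): [pig apple lemon]
  25. access apple: HIT. Cache (LRU->MRU): [pig lemon apple]
  26. access dog: MISS, evict pig. Cache (LRU->MRU): [lemon apple dog]
  27. access pig: MISS, evict lemon. Cache (LRU->MRU): [apple dog pig]
  28. access apple: HIT. Cache (LRU->MRU): [dog pig apple]
  29. access apple: HIT. Cache (LRU->MRU): [dog pig apple]
  30. access cherry: MISS, evict dog. Cache (LRU->MRU): [pig apple cherry]
  31. access pig: HIT. Cache (LRU->MRU): [apple cherry pig]
  32. access apple: HIT. Cache (LRU->MRU): [cherry pig apple]
  33. access rat: MISS, evict cherry. Cache (LRU->MRU): [pig apple rat]
  34. access apple: HIT. Cache (LRU->MRU): [pig rat apple]
  35. access lemon: MISS, evict pig. Cache (LRU->MRU): [rat apple lemon]
  36. access lemon: HIT. Cache (LRU->MRU): [rat apple lemon]
  37. access bee: MISS, evict rat. Cache (LRU->MRU): [apple lemon bee]
  38. access apple: HIT. Cache (LRU->MRU): [lemon bee apple]
Total: 25 hits, 13 misses, 10 evictions

Answer: 10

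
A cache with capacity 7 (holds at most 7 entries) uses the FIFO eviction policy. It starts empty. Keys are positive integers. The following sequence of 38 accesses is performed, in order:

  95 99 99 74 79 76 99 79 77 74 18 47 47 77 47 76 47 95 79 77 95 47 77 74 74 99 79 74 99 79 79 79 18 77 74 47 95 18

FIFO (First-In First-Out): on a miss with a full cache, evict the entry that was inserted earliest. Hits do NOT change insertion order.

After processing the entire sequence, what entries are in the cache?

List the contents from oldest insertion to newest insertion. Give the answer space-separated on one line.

FIFO simulation (capacity=7):
  1. access 95: MISS. Cache (old->new): [95]
  2. access 99: MISS. Cache (old->new): [95 99]
  3. access 99: HIT. Cache (old->new): [95 99]
  4. access 74: MISS. Cache (old->new): [95 99 74]
  5. access 79: MISS. Cache (old->new): [95 99 74 79]
  6. access 76: MISS. Cache (old->new): [95 99 74 79 76]
  7. access 99: HIT. Cache (old->new): [95 99 74 79 76]
  8. access 79: HIT. Cache (old->new): [95 99 74 79 76]
  9. access 77: MISS. Cache (old->new): [95 99 74 79 76 77]
  10. access 74: HIT. Cache (old->new): [95 99 74 79 76 77]
  11. access 18: MISS. Cache (old->new): [95 99 74 79 76 77 18]
  12. access 47: MISS, evict 95. Cache (old->new): [99 74 79 76 77 18 47]
  13. access 47: HIT. Cache (old->new): [99 74 79 76 77 18 47]
  14. access 77: HIT. Cache (old->new): [99 74 79 76 77 18 47]
  15. access 47: HIT. Cache (old->new): [99 74 79 76 77 18 47]
  16. access 76: HIT. Cache (old->new): [99 74 79 76 77 18 47]
  17. access 47: HIT. Cache (old->new): [99 74 79 76 77 18 47]
  18. access 95: MISS, evict 99. Cache (old->new): [74 79 76 77 18 47 95]
  19. access 79: HIT. Cache (old->new): [74 79 76 77 18 47 95]
  20. access 77: HIT. Cache (old->new): [74 79 76 77 18 47 95]
  21. access 95: HIT. Cache (old->new): [74 79 76 77 18 47 95]
  22. access 47: HIT. Cache (old->new): [74 79 76 77 18 47 95]
  23. access 77: HIT. Cache (old->new): [74 79 76 77 18 47 95]
  24. access 74: HIT. Cache (old->new): [74 79 76 77 18 47 95]
  25. access 74: HIT. Cache (old->new): [74 79 76 77 18 47 95]
  26. access 99: MISS, evict 74. Cache (old->new): [79 76 77 18 47 95 99]
  27. access 79: HIT. Cache (old->new): [79 76 77 18 47 95 99]
  28. access 74: MISS, evict 79. Cache (old->new): [76 77 18 47 95 99 74]
  29. access 99: HIT. Cache (old->new): [76 77 18 47 95 99 74]
  30. access 79: MISS, evict 76. Cache (old->new): [77 18 47 95 99 74 79]
  31. access 79: HIT. Cache (old->new): [77 18 47 95 99 74 79]
  32. access 79: HIT. Cache (old->new): [77 18 47 95 99 74 79]
  33. access 18: HIT. Cache (old->new): [77 18 47 95 99 74 79]
  34. access 77: HIT. Cache (old->new): [77 18 47 95 99 74 79]
  35. access 74: HIT. Cache (old->new): [77 18 47 95 99 74 79]
  36. access 47: HIT. Cache (old->new): [77 18 47 95 99 74 79]
  37. access 95: HIT. Cache (old->new): [77 18 47 95 99 74 79]
  38. access 18: HIT. Cache (old->new): [77 18 47 95 99 74 79]
Total: 26 hits, 12 misses, 5 evictions

Answer: 77 18 47 95 99 74 79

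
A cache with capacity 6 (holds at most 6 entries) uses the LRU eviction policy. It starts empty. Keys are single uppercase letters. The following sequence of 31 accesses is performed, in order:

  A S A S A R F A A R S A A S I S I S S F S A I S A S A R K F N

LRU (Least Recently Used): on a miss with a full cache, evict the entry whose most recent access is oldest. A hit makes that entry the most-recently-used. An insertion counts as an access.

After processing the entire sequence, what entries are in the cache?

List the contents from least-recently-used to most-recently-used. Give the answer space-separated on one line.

Answer: S A R K F N

Derivation:
LRU simulation (capacity=6):
  1. access A: MISS. Cache (LRU->MRU): [A]
  2. access S: MISS. Cache (LRU->MRU): [A S]
  3. access A: HIT. Cache (LRU->MRU): [S A]
  4. access S: HIT. Cache (LRU->MRU): [A S]
  5. access A: HIT. Cache (LRU->MRU): [S A]
  6. access R: MISS. Cache (LRU->MRU): [S A R]
  7. access F: MISS. Cache (LRU->MRU): [S A R F]
  8. access A: HIT. Cache (LRU->MRU): [S R F A]
  9. access A: HIT. Cache (LRU->MRU): [S R F A]
  10. access R: HIT. Cache (LRU->MRU): [S F A R]
  11. access S: HIT. Cache (LRU->MRU): [F A R S]
  12. access A: HIT. Cache (LRU->MRU): [F R S A]
  13. access A: HIT. Cache (LRU->MRU): [F R S A]
  14. access S: HIT. Cache (LRU->MRU): [F R A S]
  15. access I: MISS. Cache (LRU->MRU): [F R A S I]
  16. access S: HIT. Cache (LRU->MRU): [F R A I S]
  17. access I: HIT. Cache (LRU->MRU): [F R A S I]
  18. access S: HIT. Cache (LRU->MRU): [F R A I S]
  19. access S: HIT. Cache (LRU->MRU): [F R A I S]
  20. access F: HIT. Cache (LRU->MRU): [R A I S F]
  21. access S: HIT. Cache (LRU->MRU): [R A I F S]
  22. access A: HIT. Cache (LRU->MRU): [R I F S A]
  23. access I: HIT. Cache (LRU->MRU): [R F S A I]
  24. access S: HIT. Cache (LRU->MRU): [R F A I S]
  25. access A: HIT. Cache (LRU->MRU): [R F I S A]
  26. access S: HIT. Cache (LRU->MRU): [R F I A S]
  27. access A: HIT. Cache (LRU->MRU): [R F I S A]
  28. access R: HIT. Cache (LRU->MRU): [F I S A R]
  29. access K: MISS. Cache (LRU->MRU): [F I S A R K]
  30. access F: HIT. Cache (LRU->MRU): [I S A R K F]
  31. access N: MISS, evict I. Cache (LRU->MRU): [S A R K F N]
Total: 24 hits, 7 misses, 1 evictions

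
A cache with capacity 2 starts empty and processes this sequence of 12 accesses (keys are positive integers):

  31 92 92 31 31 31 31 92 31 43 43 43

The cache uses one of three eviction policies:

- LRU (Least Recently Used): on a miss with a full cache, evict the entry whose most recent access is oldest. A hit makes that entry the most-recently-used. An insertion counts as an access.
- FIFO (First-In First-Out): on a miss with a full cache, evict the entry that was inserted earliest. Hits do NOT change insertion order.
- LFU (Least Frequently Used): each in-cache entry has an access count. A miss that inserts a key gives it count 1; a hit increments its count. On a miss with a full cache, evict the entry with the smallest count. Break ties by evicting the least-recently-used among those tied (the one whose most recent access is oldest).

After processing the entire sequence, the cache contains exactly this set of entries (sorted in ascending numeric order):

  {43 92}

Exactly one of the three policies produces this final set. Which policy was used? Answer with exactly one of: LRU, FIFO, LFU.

Simulating under each policy and comparing final sets:
  LRU: final set = {31 43} -> differs
  FIFO: final set = {43 92} -> MATCHES target
  LFU: final set = {31 43} -> differs
Only FIFO produces the target set.

Answer: FIFO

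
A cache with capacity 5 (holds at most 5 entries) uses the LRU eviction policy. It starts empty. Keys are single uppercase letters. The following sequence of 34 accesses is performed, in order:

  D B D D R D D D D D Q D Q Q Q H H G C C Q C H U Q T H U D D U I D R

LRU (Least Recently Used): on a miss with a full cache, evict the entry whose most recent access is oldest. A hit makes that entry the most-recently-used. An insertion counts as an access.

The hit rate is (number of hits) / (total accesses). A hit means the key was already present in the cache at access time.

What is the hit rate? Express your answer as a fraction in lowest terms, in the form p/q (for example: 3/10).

LRU simulation (capacity=5):
  1. access D: MISS. Cache (LRU->MRU): [D]
  2. access B: MISS. Cache (LRU->MRU): [D B]
  3. access D: HIT. Cache (LRU->MRU): [B D]
  4. access D: HIT. Cache (LRU->MRU): [B D]
  5. access R: MISS. Cache (LRU->MRU): [B D R]
  6. access D: HIT. Cache (LRU->MRU): [B R D]
  7. access D: HIT. Cache (LRU->MRU): [B R D]
  8. access D: HIT. Cache (LRU->MRU): [B R D]
  9. access D: HIT. Cache (LRU->MRU): [B R D]
  10. access D: HIT. Cache (LRU->MRU): [B R D]
  11. access Q: MISS. Cache (LRU->MRU): [B R D Q]
  12. access D: HIT. Cache (LRU->MRU): [B R Q D]
  13. access Q: HIT. Cache (LRU->MRU): [B R D Q]
  14. access Q: HIT. Cache (LRU->MRU): [B R D Q]
  15. access Q: HIT. Cache (LRU->MRU): [B R D Q]
  16. access H: MISS. Cache (LRU->MRU): [B R D Q H]
  17. access H: HIT. Cache (LRU->MRU): [B R D Q H]
  18. access G: MISS, evict B. Cache (LRU->MRU): [R D Q H G]
  19. access C: MISS, evict R. Cache (LRU->MRU): [D Q H G C]
  20. access C: HIT. Cache (LRU->MRU): [D Q H G C]
  21. access Q: HIT. Cache (LRU->MRU): [D H G C Q]
  22. access C: HIT. Cache (LRU->MRU): [D H G Q C]
  23. access H: HIT. Cache (LRU->MRU): [D G Q C H]
  24. access U: MISS, evict D. Cache (LRU->MRU): [G Q C H U]
  25. access Q: HIT. Cache (LRU->MRU): [G C H U Q]
  26. access T: MISS, evict G. Cache (LRU->MRU): [C H U Q T]
  27. access H: HIT. Cache (LRU->MRU): [C U Q T H]
  28. access U: HIT. Cache (LRU->MRU): [C Q T H U]
  29. access D: MISS, evict C. Cache (LRU->MRU): [Q T H U D]
  30. access D: HIT. Cache (LRU->MRU): [Q T H U D]
  31. access U: HIT. Cache (LRU->MRU): [Q T H D U]
  32. access I: MISS, evict Q. Cache (LRU->MRU): [T H D U I]
  33. access D: HIT. Cache (LRU->MRU): [T H U I D]
  34. access R: MISS, evict T. Cache (LRU->MRU): [H U I D R]
Total: 22 hits, 12 misses, 7 evictions

Hit rate = 22/34 = 11/17

Answer: 11/17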